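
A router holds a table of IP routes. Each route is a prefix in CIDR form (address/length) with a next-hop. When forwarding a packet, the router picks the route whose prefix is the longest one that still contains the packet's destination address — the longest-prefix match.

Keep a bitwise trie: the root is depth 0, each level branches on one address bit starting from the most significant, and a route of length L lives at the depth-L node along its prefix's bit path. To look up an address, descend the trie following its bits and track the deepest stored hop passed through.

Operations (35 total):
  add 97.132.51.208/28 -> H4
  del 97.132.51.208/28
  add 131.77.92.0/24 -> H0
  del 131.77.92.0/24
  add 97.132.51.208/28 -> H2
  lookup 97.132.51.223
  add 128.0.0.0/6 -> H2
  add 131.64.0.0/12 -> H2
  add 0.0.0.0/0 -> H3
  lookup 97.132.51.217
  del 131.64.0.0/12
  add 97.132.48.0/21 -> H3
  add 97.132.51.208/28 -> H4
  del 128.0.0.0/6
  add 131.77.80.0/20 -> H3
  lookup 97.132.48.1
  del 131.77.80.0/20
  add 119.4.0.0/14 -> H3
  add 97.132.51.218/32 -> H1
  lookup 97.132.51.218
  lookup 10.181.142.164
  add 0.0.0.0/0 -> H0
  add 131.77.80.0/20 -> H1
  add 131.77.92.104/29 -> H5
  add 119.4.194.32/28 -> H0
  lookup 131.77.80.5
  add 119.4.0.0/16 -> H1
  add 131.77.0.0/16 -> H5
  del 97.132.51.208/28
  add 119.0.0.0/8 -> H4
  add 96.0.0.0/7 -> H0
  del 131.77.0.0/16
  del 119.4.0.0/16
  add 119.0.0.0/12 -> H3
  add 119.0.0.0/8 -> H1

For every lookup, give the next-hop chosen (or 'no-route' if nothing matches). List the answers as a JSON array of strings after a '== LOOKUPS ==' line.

Process each operation:
  add 97.132.51.208/28 -> H4 at depth 28
  - 97.132.51.208/28 clear@28
  add 131.77.92.0/24 -> H0 at depth 24
  - 131.77.92.0/24 clear@24
  add 97.132.51.208/28 -> H2 at depth 28
  Q 97.132.51.223: descend 0110000110000100001100111101 ; hops seen [H2] ; pick H2
  add 128.0.0.0/6 -> H2 at depth 6
  add 131.64.0.0/12 -> H2 at depth 12
  add 0.0.0.0/0 -> H3 at depth 0
  Q 97.132.51.217: descend 0110000110000100001100111101 ; hops seen [H3,H2] ; pick H2
  - 131.64.0.0/12 clear@12
  add 97.132.48.0/21 -> H3 at depth 21
  add 97.132.51.208/28 -> H4 at depth 28
  - 128.0.0.0/6 clear@6
  add 131.77.80.0/20 -> H3 at depth 20
  Q 97.132.48.1: descend 0110000110000100001100 ; hops seen [H3,H3] ; pick H3
  - 131.77.80.0/20 clear@20
  add 119.4.0.0/14 -> H3 at depth 14
  add 97.132.51.218/32 -> H1 at depth 32
  Q 97.132.51.218: descend 01100001100001000011001111011010 ; hops seen [H3,H3,H4,H1] ; pick H1
  Q 10.181.142.164: descend 0 ; hops seen [H3] ; pick H3
  add 0.0.0.0/0 -> H0 at depth 0
  add 131.77.80.0/20 -> H1 at depth 20
  add 131.77.92.104/29 -> H5 at depth 29
  add 119.4.194.32/28 -> H0 at depth 28
  Q 131.77.80.5: descend 10000011010011010101 ; hops seen [H0,H1] ; pick H1
  add 119.4.0.0/16 -> H1 at depth 16
  add 131.77.0.0/16 -> H5 at depth 16
  - 97.132.51.208/28 clear@28
  add 119.0.0.0/8 -> H4 at depth 8
  add 96.0.0.0/7 -> H0 at depth 7
  - 131.77.0.0/16 clear@16
  - 119.4.0.0/16 clear@16
  add 119.0.0.0/12 -> H3 at depth 12
  add 119.0.0.0/8 -> H1 at depth 8

== LOOKUPS ==
["H2","H2","H3","H1","H3","H1"]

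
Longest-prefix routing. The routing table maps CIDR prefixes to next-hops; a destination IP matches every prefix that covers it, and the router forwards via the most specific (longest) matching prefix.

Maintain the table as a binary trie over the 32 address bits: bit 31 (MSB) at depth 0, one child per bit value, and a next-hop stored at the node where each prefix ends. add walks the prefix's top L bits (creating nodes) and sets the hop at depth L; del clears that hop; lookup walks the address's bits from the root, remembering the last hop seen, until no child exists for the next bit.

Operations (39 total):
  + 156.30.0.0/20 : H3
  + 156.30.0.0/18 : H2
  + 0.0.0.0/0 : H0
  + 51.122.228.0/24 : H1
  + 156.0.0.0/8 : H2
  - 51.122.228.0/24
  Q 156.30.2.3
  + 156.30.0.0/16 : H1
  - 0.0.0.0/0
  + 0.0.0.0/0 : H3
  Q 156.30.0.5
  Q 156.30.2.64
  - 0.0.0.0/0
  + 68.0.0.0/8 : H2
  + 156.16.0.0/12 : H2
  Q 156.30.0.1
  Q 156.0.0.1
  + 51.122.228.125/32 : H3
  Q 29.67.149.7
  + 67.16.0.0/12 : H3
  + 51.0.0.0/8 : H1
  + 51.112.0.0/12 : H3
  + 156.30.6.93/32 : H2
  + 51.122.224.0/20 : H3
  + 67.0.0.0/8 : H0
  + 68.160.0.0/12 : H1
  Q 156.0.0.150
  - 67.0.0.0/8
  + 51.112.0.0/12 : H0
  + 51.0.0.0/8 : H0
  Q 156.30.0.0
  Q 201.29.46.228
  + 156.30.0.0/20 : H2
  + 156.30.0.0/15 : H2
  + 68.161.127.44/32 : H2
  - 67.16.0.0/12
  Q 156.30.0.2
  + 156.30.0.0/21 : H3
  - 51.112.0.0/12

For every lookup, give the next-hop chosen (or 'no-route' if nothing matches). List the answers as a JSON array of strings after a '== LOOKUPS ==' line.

Process each operation:
  add 156.30.0.0/20 -> H3 at depth 20
  add 156.30.0.0/18 -> H2 at depth 18
  add 0.0.0.0/0 -> H0 at depth 0
  add 51.122.228.0/24 -> H1 at depth 24
  add 156.0.0.0/8 -> H2 at depth 8
  - 51.122.228.0/24 clear@24
  Q 156.30.2.3: descend 10011100000111100000 ; hops seen [H0,H2,H2,H3] ; pick H3
  add 156.30.0.0/16 -> H1 at depth 16
  - 0.0.0.0/0 clear@0
  add 0.0.0.0/0 -> H3 at depth 0
  Q 156.30.0.5: descend 10011100000111100000 ; hops seen [H3,H2,H1,H2,H3] ; pick H3
  Q 156.30.2.64: descend 10011100000111100000 ; hops seen [H3,H2,H1,H2,H3] ; pick H3
  - 0.0.0.0/0 clear@0
  add 68.0.0.0/8 -> H2 at depth 8
  add 156.16.0.0/12 -> H2 at depth 12
  Q 156.30.0.1: descend 10011100000111100000 ; hops seen [H2,H2,H1,H2,H3] ; pick H3
  Q 156.0.0.1: descend 10011100000 ; hops seen [H2] ; pick H2
  add 51.122.228.125/32 -> H3 at depth 32
  Q 29.67.149.7: descend 00 ; hops seen [∅] ; pick no-route
  add 67.16.0.0/12 -> H3 at depth 12
  add 51.0.0.0/8 -> H1 at depth 8
  add 51.112.0.0/12 -> H3 at depth 12
  add 156.30.6.93/32 -> H2 at depth 32
  add 51.122.224.0/20 -> H3 at depth 20
  add 67.0.0.0/8 -> H0 at depth 8
  add 68.160.0.0/12 -> H1 at depth 12
  Q 156.0.0.150: descend 10011100000 ; hops seen [H2] ; pick H2
  - 67.0.0.0/8 clear@8
  add 51.112.0.0/12 -> H0 at depth 12
  add 51.0.0.0/8 -> H0 at depth 8
  Q 156.30.0.0: descend 100111000001111000000 ; hops seen [H2,H2,H1,H2,H3] ; pick H3
  Q 201.29.46.228: descend 1 ; hops seen [∅] ; pick no-route
  add 156.30.0.0/20 -> H2 at depth 20
  add 156.30.0.0/15 -> H2 at depth 15
  add 68.161.127.44/32 -> H2 at depth 32
  - 67.16.0.0/12 clear@12
  Q 156.30.0.2: descend 100111000001111000000 ; hops seen [H2,H2,H2,H1,H2,H2] ; pick H2
  add 156.30.0.0/21 -> H3 at depth 21
  - 51.112.0.0/12 clear@12

== LOOKUPS ==
["H3","H3","H3","H3","H2","no-route","H2","H3","no-route","H2"]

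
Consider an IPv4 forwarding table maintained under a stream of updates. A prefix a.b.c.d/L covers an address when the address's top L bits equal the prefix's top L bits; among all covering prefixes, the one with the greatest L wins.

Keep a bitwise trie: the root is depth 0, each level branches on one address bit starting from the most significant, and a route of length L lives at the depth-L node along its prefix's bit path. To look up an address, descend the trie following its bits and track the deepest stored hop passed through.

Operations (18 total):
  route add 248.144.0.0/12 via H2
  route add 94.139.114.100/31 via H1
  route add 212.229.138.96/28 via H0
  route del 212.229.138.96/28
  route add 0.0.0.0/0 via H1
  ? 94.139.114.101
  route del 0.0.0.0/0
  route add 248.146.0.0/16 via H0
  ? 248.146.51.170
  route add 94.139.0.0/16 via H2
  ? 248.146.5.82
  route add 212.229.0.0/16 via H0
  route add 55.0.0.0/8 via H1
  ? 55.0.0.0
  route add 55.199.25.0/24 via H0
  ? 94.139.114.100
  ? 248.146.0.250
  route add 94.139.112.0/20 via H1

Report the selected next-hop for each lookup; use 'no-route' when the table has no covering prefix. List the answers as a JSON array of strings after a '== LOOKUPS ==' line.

Trace:
  add 248.144.0.0/12 -> H2 at depth 12
  add 94.139.114.100/31 -> H1 at depth 31
  add 212.229.138.96/28 -> H0 at depth 28
  - 212.229.138.96/28 clear@28
  add 0.0.0.0/0 -> H1 at depth 0
  ? 94.139.114.101  path d0:H1→d1:-→d2:-→d3:-→d4:-→d5:-→d6:-→d7:-→d8:-→d9:-→d10:-→d11:-→d12:-→d13:-→d14:-→d15:-→d16:-→d17:-→d18:-→d19:-→d20:-→d21:-→d22:-→d23:-→d24:-→d25:-→d26:-→d27:-→d28:-→d29:-→d30:-→d31:H1  best=H1
  - 0.0.0.0/0 clear@0
  add 248.146.0.0/16 -> H0 at depth 16
  ? 248.146.51.170  path d0:-→d1:-→d2:-→d3:-→d4:-→d5:-→d6:-→d7:-→d8:-→d9:-→d10:-→d11:-→d12:H2→d13:-→d14:-→d15:-→d16:H0  best=H0
  add 94.139.0.0/16 -> H2 at depth 16
  ? 248.146.5.82  path d0:-→d1:-→d2:-→d3:-→d4:-→d5:-→d6:-→d7:-→d8:-→d9:-→d10:-→d11:-→d12:H2→d13:-→d14:-→d15:-→d16:H0  best=H0
  add 212.229.0.0/16 -> H0 at depth 16
  add 55.0.0.0/8 -> H1 at depth 8
  ? 55.0.0.0  path d0:-→d1:-→d2:-→d3:-→d4:-→d5:-→d6:-→d7:-→d8:H1  best=H1
  add 55.199.25.0/24 -> H0 at depth 24
  ? 94.139.114.100  path d0:-→d1:-→d2:-→d3:-→d4:-→d5:-→d6:-→d7:-→d8:-→d9:-→d10:-→d11:-→d12:-→d13:-→d14:-→d15:-→d16:H2→d17:-→d18:-→d19:-→d20:-→d21:-→d22:-→d23:-→d24:-→d25:-→d26:-→d27:-→d28:-→d29:-→d30:-→d31:H1  best=H1
  ? 248.146.0.250  path d0:-→d1:-→d2:-→d3:-→d4:-→d5:-→d6:-→d7:-→d8:-→d9:-→d10:-→d11:-→d12:H2→d13:-→d14:-→d15:-→d16:H0  best=H0
  add 94.139.112.0/20 -> H1 at depth 20

== LOOKUPS ==
["H1","H0","H0","H1","H1","H0"]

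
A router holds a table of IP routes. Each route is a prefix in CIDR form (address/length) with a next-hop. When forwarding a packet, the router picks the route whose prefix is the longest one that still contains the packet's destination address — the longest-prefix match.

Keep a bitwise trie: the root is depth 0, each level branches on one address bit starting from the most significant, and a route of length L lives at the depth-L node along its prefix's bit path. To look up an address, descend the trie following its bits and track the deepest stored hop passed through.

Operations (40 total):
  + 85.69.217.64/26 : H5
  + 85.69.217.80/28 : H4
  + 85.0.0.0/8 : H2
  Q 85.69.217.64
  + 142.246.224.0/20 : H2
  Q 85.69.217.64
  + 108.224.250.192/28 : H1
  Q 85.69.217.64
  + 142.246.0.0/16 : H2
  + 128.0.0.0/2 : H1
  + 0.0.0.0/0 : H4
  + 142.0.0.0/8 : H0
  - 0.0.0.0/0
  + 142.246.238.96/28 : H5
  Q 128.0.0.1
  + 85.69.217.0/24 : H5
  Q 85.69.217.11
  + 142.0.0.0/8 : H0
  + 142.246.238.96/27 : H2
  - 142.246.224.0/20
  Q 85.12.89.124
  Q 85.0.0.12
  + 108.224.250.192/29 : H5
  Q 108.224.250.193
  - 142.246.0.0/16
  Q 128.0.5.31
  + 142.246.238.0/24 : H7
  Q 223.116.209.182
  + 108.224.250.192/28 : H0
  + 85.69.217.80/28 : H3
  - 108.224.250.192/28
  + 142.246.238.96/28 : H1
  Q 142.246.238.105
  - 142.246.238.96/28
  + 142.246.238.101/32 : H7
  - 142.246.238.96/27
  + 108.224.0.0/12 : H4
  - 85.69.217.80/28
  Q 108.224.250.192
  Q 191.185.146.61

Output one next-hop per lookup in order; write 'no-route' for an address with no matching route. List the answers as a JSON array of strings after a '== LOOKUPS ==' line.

Apply in order:
  add 85.69.217.64/26 -> H5 at depth 26
  add 85.69.217.80/28 -> H4 at depth 28
  add 85.0.0.0/8 -> H2 at depth 8
  ? 85.69.217.64  path d0:-→d1:-→d2:-→d3:-→d4:-→d5:-→d6:-→d7:-→d8:H2→d9:-→d10:-→d11:-→d12:-→d13:-→d14:-→d15:-→d16:-→d17:-→d18:-→d19:-→d20:-→d21:-→d22:-→d23:-→d24:-→d25:-→d26:H5→d27:-  best=H5
  add 142.246.224.0/20 -> H2 at depth 20
  ? 85.69.217.64  path d0:-→d1:-→d2:-→d3:-→d4:-→d5:-→d6:-→d7:-→d8:H2→d9:-→d10:-→d11:-→d12:-→d13:-→d14:-→d15:-→d16:-→d17:-→d18:-→d19:-→d20:-→d21:-→d22:-→d23:-→d24:-→d25:-→d26:H5→d27:-  best=H5
  add 108.224.250.192/28 -> H1 at depth 28
  ? 85.69.217.64  path d0:-→d1:-→d2:-→d3:-→d4:-→d5:-→d6:-→d7:-→d8:H2→d9:-→d10:-→d11:-→d12:-→d13:-→d14:-→d15:-→d16:-→d17:-→d18:-→d19:-→d20:-→d21:-→d22:-→d23:-→d24:-→d25:-→d26:H5→d27:-  best=H5
  add 142.246.0.0/16 -> H2 at depth 16
  add 128.0.0.0/2 -> H1 at depth 2
  add 0.0.0.0/0 -> H4 at depth 0
  add 142.0.0.0/8 -> H0 at depth 8
  - 0.0.0.0/0 clear@0
  add 142.246.238.96/28 -> H5 at depth 28
  ? 128.0.0.1  path d0:-→d1:-→d2:H1→d3:-→d4:-  best=H1
  add 85.69.217.0/24 -> H5 at depth 24
  ? 85.69.217.11  path d0:-→d1:-→d2:-→d3:-→d4:-→d5:-→d6:-→d7:-→d8:H2→d9:-→d10:-→d11:-→d12:-→d13:-→d14:-→d15:-→d16:-→d17:-→d18:-→d19:-→d20:-→d21:-→d22:-→d23:-→d24:H5→d25:-  best=H5
  add 142.0.0.0/8 -> H0 at depth 8
  add 142.246.238.96/27 -> H2 at depth 27
  - 142.246.224.0/20 clear@20
  ? 85.12.89.124  path d0:-→d1:-→d2:-→d3:-→d4:-→d5:-→d6:-→d7:-→d8:H2→d9:-  best=H2
  ? 85.0.0.12  path d0:-→d1:-→d2:-→d3:-→d4:-→d5:-→d6:-→d7:-→d8:H2→d9:-  best=H2
  add 108.224.250.192/29 -> H5 at depth 29
  ? 108.224.250.193  path d0:-→d1:-→d2:-→d3:-→d4:-→d5:-→d6:-→d7:-→d8:-→d9:-→d10:-→d11:-→d12:-→d13:-→d14:-→d15:-→d16:-→d17:-→d18:-→d19:-→d20:-→d21:-→d22:-→d23:-→d24:-→d25:-→d26:-→d27:-→d28:H1→d29:H5  best=H5
  - 142.246.0.0/16 clear@16
  ? 128.0.5.31  path d0:-→d1:-→d2:H1→d3:-→d4:-  best=H1
  add 142.246.238.0/24 -> H7 at depth 24
  ? 223.116.209.182  path d0:-→d1:-  best=no-route
  add 108.224.250.192/28 -> H0 at depth 28
  add 85.69.217.80/28 -> H3 at depth 28
  - 108.224.250.192/28 clear@28
  add 142.246.238.96/28 -> H1 at depth 28
  ? 142.246.238.105  path d0:-→d1:-→d2:H1→d3:-→d4:-→d5:-→d6:-→d7:-→d8:H0→d9:-→d10:-→d11:-→d12:-→d13:-→d14:-→d15:-→d16:-→d17:-→d18:-→d19:-→d20:-→d21:-→d22:-→d23:-→d24:H7→d25:-→d26:-→d27:H2→d28:H1  best=H1
  - 142.246.238.96/28 clear@28
  add 142.246.238.101/32 -> H7 at depth 32
  - 142.246.238.96/27 clear@27
  add 108.224.0.0/12 -> H4 at depth 12
  - 85.69.217.80/28 clear@28
  ? 108.224.250.192  path d0:-→d1:-→d2:-→d3:-→d4:-→d5:-→d6:-→d7:-→d8:-→d9:-→d10:-→d11:-→d12:H4→d13:-→d14:-→d15:-→d16:-→d17:-→d18:-→d19:-→d20:-→d21:-→d22:-→d23:-→d24:-→d25:-→d26:-→d27:-→d28:-→d29:H5  best=H5
  ? 191.185.146.61  path d0:-→d1:-→d2:H1  best=H1

== LOOKUPS ==
["H5","H5","H5","H1","H5","H2","H2","H5","H1","no-route","H1","H5","H1"]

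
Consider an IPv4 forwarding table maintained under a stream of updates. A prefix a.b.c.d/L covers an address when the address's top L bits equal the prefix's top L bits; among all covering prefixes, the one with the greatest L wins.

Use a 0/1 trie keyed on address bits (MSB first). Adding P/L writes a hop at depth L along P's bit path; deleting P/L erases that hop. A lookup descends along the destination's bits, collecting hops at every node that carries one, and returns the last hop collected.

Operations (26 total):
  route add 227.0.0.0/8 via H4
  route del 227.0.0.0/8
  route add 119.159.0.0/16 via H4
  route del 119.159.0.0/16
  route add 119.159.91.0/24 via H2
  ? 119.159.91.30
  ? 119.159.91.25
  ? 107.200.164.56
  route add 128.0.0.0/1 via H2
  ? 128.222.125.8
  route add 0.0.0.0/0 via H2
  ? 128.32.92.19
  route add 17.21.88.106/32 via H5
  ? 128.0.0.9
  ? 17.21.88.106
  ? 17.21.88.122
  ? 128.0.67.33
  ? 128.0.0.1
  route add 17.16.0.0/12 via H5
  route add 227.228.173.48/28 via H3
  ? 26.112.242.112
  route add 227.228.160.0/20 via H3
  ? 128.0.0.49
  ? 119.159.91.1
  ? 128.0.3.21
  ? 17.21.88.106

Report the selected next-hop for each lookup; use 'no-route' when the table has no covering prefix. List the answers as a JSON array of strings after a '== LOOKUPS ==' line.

Process each operation:
  add 227.0.0.0/8 -> H4 at depth 8
  del 227.0.0.0/8 (clear depth 8)
  add 119.159.0.0/16 -> H4 at depth 16
  del 119.159.0.0/16 (clear depth 16)
  add 119.159.91.0/24 -> H2 at depth 24
  ? 119.159.91.30  path d0:-→d1:-→d2:-→d3:-→d4:-→d5:-→d6:-→d7:-→d8:-→d9:-→d10:-→d11:-→d12:-→d13:-→d14:-→d15:-→d16:-→d17:-→d18:-→d19:-→d20:-→d21:-→d22:-→d23:-→d24:H2  best=H2
  ? 119.159.91.25  path d0:-→d1:-→d2:-→d3:-→d4:-→d5:-→d6:-→d7:-→d8:-→d9:-→d10:-→d11:-→d12:-→d13:-→d14:-→d15:-→d16:-→d17:-→d18:-→d19:-→d20:-→d21:-→d22:-→d23:-→d24:H2  best=H2
  ? 107.200.164.56  path d0:-→d1:-→d2:-→d3:-  best=no-route
  add 128.0.0.0/1 -> H2 at depth 1
  ? 128.222.125.8  path d0:-→d1:H2  best=H2
  add 0.0.0.0/0 -> H2 at depth 0
  ? 128.32.92.19  path d0:H2→d1:H2  best=H2
  add 17.21.88.106/32 -> H5 at depth 32
  ? 128.0.0.9  path d0:H2→d1:H2  best=H2
  ? 17.21.88.106  path d0:H2→d1:-→d2:-→d3:-→d4:-→d5:-→d6:-→d7:-→d8:-→d9:-→d10:-→d11:-→d12:-→d13:-→d14:-→d15:-→d16:-→d17:-→d18:-→d19:-→d20:-→d21:-→d22:-→d23:-→d24:-→d25:-→d26:-→d27:-→d28:-→d29:-→d30:-→d31:-→d32:H5  best=H5
  ? 17.21.88.122  path d0:H2→d1:-→d2:-→d3:-→d4:-→d5:-→d6:-→d7:-→d8:-→d9:-→d10:-→d11:-→d12:-→d13:-→d14:-→d15:-→d16:-→d17:-→d18:-→d19:-→d20:-→d21:-→d22:-→d23:-→d24:-→d25:-→d26:-→d27:-  best=H2
  ? 128.0.67.33  path d0:H2→d1:H2  best=H2
  ? 128.0.0.1  path d0:H2→d1:H2  best=H2
  add 17.16.0.0/12 -> H5 at depth 12
  add 227.228.173.48/28 -> H3 at depth 28
  ? 26.112.242.112  path d0:H2→d1:-→d2:-→d3:-→d4:-  best=H2
  add 227.228.160.0/20 -> H3 at depth 20
  ? 128.0.0.49  path d0:H2→d1:H2  best=H2
  ? 119.159.91.1  path d0:H2→d1:-→d2:-→d3:-→d4:-→d5:-→d6:-→d7:-→d8:-→d9:-→d10:-→d11:-→d12:-→d13:-→d14:-→d15:-→d16:-→d17:-→d18:-→d19:-→d20:-→d21:-→d22:-→d23:-→d24:H2  best=H2
  ? 128.0.3.21  path d0:H2→d1:H2  best=H2
  ? 17.21.88.106  path d0:H2→d1:-→d2:-→d3:-→d4:-→d5:-→d6:-→d7:-→d8:-→d9:-→d10:-→d11:-→d12:H5→d13:-→d14:-→d15:-→d16:-→d17:-→d18:-→d19:-→d20:-→d21:-→d22:-→d23:-→d24:-→d25:-→d26:-→d27:-→d28:-→d29:-→d30:-→d31:-→d32:H5  best=H5

== LOOKUPS ==
["H2","H2","no-route","H2","H2","H2","H5","H2","H2","H2","H2","H2","H2","H2","H5"]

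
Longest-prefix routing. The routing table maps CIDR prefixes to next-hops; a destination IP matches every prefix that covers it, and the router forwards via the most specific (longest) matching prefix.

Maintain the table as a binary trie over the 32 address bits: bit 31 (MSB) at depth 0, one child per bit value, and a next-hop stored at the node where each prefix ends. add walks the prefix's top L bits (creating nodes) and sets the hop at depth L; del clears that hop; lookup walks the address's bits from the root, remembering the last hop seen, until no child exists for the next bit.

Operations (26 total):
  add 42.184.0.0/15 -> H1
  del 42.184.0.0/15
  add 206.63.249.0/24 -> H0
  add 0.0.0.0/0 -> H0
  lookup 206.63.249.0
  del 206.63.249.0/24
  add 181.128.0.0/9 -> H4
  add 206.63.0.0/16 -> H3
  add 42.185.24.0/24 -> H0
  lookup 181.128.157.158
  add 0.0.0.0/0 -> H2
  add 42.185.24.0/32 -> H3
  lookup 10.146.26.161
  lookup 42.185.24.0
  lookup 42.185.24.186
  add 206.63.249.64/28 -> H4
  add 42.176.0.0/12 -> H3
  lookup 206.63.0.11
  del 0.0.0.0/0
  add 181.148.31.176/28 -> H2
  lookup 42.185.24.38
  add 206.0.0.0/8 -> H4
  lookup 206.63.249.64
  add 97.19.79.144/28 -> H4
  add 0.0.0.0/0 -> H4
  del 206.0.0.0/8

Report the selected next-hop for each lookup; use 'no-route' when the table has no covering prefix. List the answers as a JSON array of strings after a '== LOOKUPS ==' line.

Apply in order:
  add 42.184.0.0/15 -> H1 at depth 15
  del 42.184.0.0/15 (clear depth 15)
  add 206.63.249.0/24 -> H0 at depth 24
  add 0.0.0.0/0 -> H0 at depth 0
  Q 206.63.249.0: descend 110011100011111111111001 ; hops seen [H0,H0] ; pick H0
  del 206.63.249.0/24 (clear depth 24)
  add 181.128.0.0/9 -> H4 at depth 9
  add 206.63.0.0/16 -> H3 at depth 16
  add 42.185.24.0/24 -> H0 at depth 24
  Q 181.128.157.158: descend 101101011 ; hops seen [H0,H4] ; pick H4
  add 0.0.0.0/0 -> H2 at depth 0
  add 42.185.24.0/32 -> H3 at depth 32
  Q 10.146.26.161: descend 00 ; hops seen [H2] ; pick H2
  Q 42.185.24.0: descend 00101010101110010001100000000000 ; hops seen [H2,H0,H3] ; pick H3
  Q 42.185.24.186: descend 001010101011100100011000 ; hops seen [H2,H0] ; pick H0
  add 206.63.249.64/28 -> H4 at depth 28
  add 42.176.0.0/12 -> H3 at depth 12
  Q 206.63.0.11: descend 1100111000111111 ; hops seen [H2,H3] ; pick H3
  del 0.0.0.0/0 (clear depth 0)
  add 181.148.31.176/28 -> H2 at depth 28
  Q 42.185.24.38: descend 00101010101110010001100000 ; hops seen [H3,H0] ; pick H0
  add 206.0.0.0/8 -> H4 at depth 8
  Q 206.63.249.64: descend 1100111000111111111110010100 ; hops seen [H4,H3,H4] ; pick H4
  add 97.19.79.144/28 -> H4 at depth 28
  add 0.0.0.0/0 -> H4 at depth 0
  del 206.0.0.0/8 (clear depth 8)

== LOOKUPS ==
["H0","H4","H2","H3","H0","H3","H0","H4"]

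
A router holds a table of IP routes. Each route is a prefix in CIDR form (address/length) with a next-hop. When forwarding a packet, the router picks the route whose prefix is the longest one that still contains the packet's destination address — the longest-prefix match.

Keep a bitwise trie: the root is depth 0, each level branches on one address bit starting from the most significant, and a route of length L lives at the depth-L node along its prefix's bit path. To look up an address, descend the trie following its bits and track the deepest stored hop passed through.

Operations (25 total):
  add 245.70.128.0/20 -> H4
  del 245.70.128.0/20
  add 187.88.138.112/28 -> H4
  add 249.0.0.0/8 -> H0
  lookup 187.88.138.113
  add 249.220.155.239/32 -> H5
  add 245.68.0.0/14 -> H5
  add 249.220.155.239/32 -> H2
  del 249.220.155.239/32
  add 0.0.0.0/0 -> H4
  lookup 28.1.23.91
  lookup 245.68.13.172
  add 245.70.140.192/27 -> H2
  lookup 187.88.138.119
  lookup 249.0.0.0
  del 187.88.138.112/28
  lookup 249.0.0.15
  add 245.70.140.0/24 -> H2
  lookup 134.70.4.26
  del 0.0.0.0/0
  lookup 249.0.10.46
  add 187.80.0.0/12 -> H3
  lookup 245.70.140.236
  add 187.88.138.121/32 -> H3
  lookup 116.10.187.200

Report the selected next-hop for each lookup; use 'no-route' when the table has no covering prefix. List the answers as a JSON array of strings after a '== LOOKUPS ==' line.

Process each operation:
  + 245.70.128.0/20 (H4) depth=20
  - 245.70.128.0/20 clear@20
  + 187.88.138.112/28 (H4) depth=28
  + 249.0.0.0/8 (H0) depth=8
  ? 187.88.138.113  path d0:-→d1:-→d2:-→d3:-→d4:-→d5:-→d6:-→d7:-→d8:-→d9:-→d10:-→d11:-→d12:-→d13:-→d14:-→d15:-→d16:-→d17:-→d18:-→d19:-→d20:-→d21:-→d22:-→d23:-→d24:-→d25:-→d26:-→d27:-→d28:H4  best=H4
  + 249.220.155.239/32 (H5) depth=32
  + 245.68.0.0/14 (H5) depth=14
  + 249.220.155.239/32 (H2) depth=32
  - 249.220.155.239/32 clear@32
  + 0.0.0.0/0 (H4) depth=0
  ? 28.1.23.91  path d0:H4  best=H4
  ? 245.68.13.172  path d0:H4→d1:-→d2:-→d3:-→d4:-→d5:-→d6:-→d7:-→d8:-→d9:-→d10:-→d11:-→d12:-→d13:-→d14:H5  best=H5
  + 245.70.140.192/27 (H2) depth=27
  ? 187.88.138.119  path d0:H4→d1:-→d2:-→d3:-→d4:-→d5:-→d6:-→d7:-→d8:-→d9:-→d10:-→d11:-→d12:-→d13:-→d14:-→d15:-→d16:-→d17:-→d18:-→d19:-→d20:-→d21:-→d22:-→d23:-→d24:-→d25:-→d26:-→d27:-→d28:H4  best=H4
  ? 249.0.0.0  path d0:H4→d1:-→d2:-→d3:-→d4:-→d5:-→d6:-→d7:-→d8:H0  best=H0
  - 187.88.138.112/28 clear@28
  ? 249.0.0.15  path d0:H4→d1:-→d2:-→d3:-→d4:-→d5:-→d6:-→d7:-→d8:H0  best=H0
  + 245.70.140.0/24 (H2) depth=24
  ? 134.70.4.26  path d0:H4→d1:-→d2:-  best=H4
  - 0.0.0.0/0 clear@0
  ? 249.0.10.46  path d0:-→d1:-→d2:-→d3:-→d4:-→d5:-→d6:-→d7:-→d8:H0  best=H0
  + 187.80.0.0/12 (H3) depth=12
  ? 245.70.140.236  path d0:-→d1:-→d2:-→d3:-→d4:-→d5:-→d6:-→d7:-→d8:-→d9:-→d10:-→d11:-→d12:-→d13:-→d14:H5→d15:-→d16:-→d17:-→d18:-→d19:-→d20:-→d21:-→d22:-→d23:-→d24:H2→d25:-→d26:-  best=H2
  + 187.88.138.121/32 (H3) depth=32
  ? 116.10.187.200  path d0:-  best=no-route

== LOOKUPS ==
["H4","H4","H5","H4","H0","H0","H4","H0","H2","no-route"]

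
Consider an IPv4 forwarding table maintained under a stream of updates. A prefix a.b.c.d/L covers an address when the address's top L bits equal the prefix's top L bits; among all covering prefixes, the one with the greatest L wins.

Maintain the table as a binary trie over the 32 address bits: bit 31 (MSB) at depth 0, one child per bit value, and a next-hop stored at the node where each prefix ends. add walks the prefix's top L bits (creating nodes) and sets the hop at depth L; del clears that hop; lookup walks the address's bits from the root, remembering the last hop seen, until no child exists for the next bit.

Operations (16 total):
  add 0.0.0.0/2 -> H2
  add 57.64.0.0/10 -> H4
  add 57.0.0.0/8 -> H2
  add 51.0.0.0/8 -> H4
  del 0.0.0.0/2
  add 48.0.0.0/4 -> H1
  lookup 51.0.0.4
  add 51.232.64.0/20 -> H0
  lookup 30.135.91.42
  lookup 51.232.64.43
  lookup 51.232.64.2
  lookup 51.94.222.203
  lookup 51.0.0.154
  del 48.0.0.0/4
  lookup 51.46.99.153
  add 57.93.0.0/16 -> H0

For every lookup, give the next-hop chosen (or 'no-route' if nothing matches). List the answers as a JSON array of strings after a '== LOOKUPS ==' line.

Apply in order:
  add 0.0.0.0/2 -> H2 at depth 2
  add 57.64.0.0/10 -> H4 at depth 10
  add 57.0.0.0/8 -> H2 at depth 8
  add 51.0.0.0/8 -> H4 at depth 8
  - 0.0.0.0/2 clear@2
  add 48.0.0.0/4 -> H1 at depth 4
  lookup 51.0.0.4: bits 00110011 walk d0:-→d1:-→d2:-→d3:-→d4:H1→d5:-→d6:-→d7:-→d8:H4 -> H4
  add 51.232.64.0/20 -> H0 at depth 20
  lookup 30.135.91.42: bits 00 walk d0:-→d1:-→d2:- -> no-route
  lookup 51.232.64.43: bits 00110011111010000100 walk d0:-→d1:-→d2:-→d3:-→d4:H1→d5:-→d6:-→d7:-→d8:H4→d9:-→d10:-→d11:-→d12:-→d13:-→d14:-→d15:-→d16:-→d17:-→d18:-→d19:-→d20:H0 -> H0
  lookup 51.232.64.2: bits 00110011111010000100 walk d0:-→d1:-→d2:-→d3:-→d4:H1→d5:-→d6:-→d7:-→d8:H4→d9:-→d10:-→d11:-→d12:-→d13:-→d14:-→d15:-→d16:-→d17:-→d18:-→d19:-→d20:H0 -> H0
  lookup 51.94.222.203: bits 00110011 walk d0:-→d1:-→d2:-→d3:-→d4:H1→d5:-→d6:-→d7:-→d8:H4 -> H4
  lookup 51.0.0.154: bits 00110011 walk d0:-→d1:-→d2:-→d3:-→d4:H1→d5:-→d6:-→d7:-→d8:H4 -> H4
  - 48.0.0.0/4 clear@4
  lookup 51.46.99.153: bits 00110011 walk d0:-→d1:-→d2:-→d3:-→d4:-→d5:-→d6:-→d7:-→d8:H4 -> H4
  add 57.93.0.0/16 -> H0 at depth 16

== LOOKUPS ==
["H4","no-route","H0","H0","H4","H4","H4"]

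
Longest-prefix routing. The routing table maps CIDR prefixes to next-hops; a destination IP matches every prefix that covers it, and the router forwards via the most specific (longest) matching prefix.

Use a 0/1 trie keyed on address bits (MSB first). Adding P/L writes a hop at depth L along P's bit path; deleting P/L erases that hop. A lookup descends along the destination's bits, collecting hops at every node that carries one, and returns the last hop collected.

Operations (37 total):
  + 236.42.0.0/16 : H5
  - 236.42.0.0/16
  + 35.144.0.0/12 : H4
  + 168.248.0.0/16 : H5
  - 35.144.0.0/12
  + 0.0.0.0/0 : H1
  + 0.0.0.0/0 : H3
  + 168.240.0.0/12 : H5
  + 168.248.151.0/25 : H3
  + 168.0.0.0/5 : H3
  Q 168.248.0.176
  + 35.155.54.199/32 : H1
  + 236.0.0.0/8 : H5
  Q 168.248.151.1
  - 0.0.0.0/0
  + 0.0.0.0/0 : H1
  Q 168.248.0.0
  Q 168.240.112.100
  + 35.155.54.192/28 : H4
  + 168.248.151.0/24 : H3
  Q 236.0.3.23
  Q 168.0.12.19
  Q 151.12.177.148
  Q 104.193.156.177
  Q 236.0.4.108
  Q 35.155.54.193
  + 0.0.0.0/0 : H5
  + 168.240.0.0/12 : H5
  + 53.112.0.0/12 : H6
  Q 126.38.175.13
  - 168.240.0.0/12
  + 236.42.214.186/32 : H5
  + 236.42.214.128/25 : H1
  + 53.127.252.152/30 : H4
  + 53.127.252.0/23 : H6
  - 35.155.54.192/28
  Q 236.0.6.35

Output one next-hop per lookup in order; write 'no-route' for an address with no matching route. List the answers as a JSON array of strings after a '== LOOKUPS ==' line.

Trace:
  add 236.42.0.0/16 -> H5 at depth 16
  del 236.42.0.0/16 (clear depth 16)
  add 35.144.0.0/12 -> H4 at depth 12
  add 168.248.0.0/16 -> H5 at depth 16
  del 35.144.0.0/12 (clear depth 12)
  add 0.0.0.0/0 -> H1 at depth 0
  add 0.0.0.0/0 -> H3 at depth 0
  add 168.240.0.0/12 -> H5 at depth 12
  add 168.248.151.0/25 -> H3 at depth 25
  add 168.0.0.0/5 -> H3 at depth 5
  ? 168.248.0.176  path d0:H3→d1:-→d2:-→d3:-→d4:-→d5:H3→d6:-→d7:-→d8:-→d9:-→d10:-→d11:-→d12:H5→d13:-→d14:-→d15:-→d16:H5  best=H5
  add 35.155.54.199/32 -> H1 at depth 32
  add 236.0.0.0/8 -> H5 at depth 8
  ? 168.248.151.1  path d0:H3→d1:-→d2:-→d3:-→d4:-→d5:H3→d6:-→d7:-→d8:-→d9:-→d10:-→d11:-→d12:H5→d13:-→d14:-→d15:-→d16:H5→d17:-→d18:-→d19:-→d20:-→d21:-→d22:-→d23:-→d24:-→d25:H3  best=H3
  del 0.0.0.0/0 (clear depth 0)
  add 0.0.0.0/0 -> H1 at depth 0
  ? 168.248.0.0  path d0:H1→d1:-→d2:-→d3:-→d4:-→d5:H3→d6:-→d7:-→d8:-→d9:-→d10:-→d11:-→d12:H5→d13:-→d14:-→d15:-→d16:H5  best=H5
  ? 168.240.112.100  path d0:H1→d1:-→d2:-→d3:-→d4:-→d5:H3→d6:-→d7:-→d8:-→d9:-→d10:-→d11:-→d12:H5  best=H5
  add 35.155.54.192/28 -> H4 at depth 28
  add 168.248.151.0/24 -> H3 at depth 24
  ? 236.0.3.23  path d0:H1→d1:-→d2:-→d3:-→d4:-→d5:-→d6:-→d7:-→d8:H5→d9:-→d10:-  best=H5
  ? 168.0.12.19  path d0:H1→d1:-→d2:-→d3:-→d4:-→d5:H3→d6:-→d7:-→d8:-  best=H3
  ? 151.12.177.148  path d0:H1→d1:-→d2:-  best=H1
  ? 104.193.156.177  path d0:H1→d1:-  best=H1
  ? 236.0.4.108  path d0:H1→d1:-→d2:-→d3:-→d4:-→d5:-→d6:-→d7:-→d8:H5→d9:-→d10:-  best=H5
  ? 35.155.54.193  path d0:H1→d1:-→d2:-→d3:-→d4:-→d5:-→d6:-→d7:-→d8:-→d9:-→d10:-→d11:-→d12:-→d13:-→d14:-→d15:-→d16:-→d17:-→d18:-→d19:-→d20:-→d21:-→d22:-→d23:-→d24:-→d25:-→d26:-→d27:-→d28:H4→d29:-  best=H4
  add 0.0.0.0/0 -> H5 at depth 0
  add 168.240.0.0/12 -> H5 at depth 12
  add 53.112.0.0/12 -> H6 at depth 12
  ? 126.38.175.13  path d0:H5→d1:-  best=H5
  del 168.240.0.0/12 (clear depth 12)
  add 236.42.214.186/32 -> H5 at depth 32
  add 236.42.214.128/25 -> H1 at depth 25
  add 53.127.252.152/30 -> H4 at depth 30
  add 53.127.252.0/23 -> H6 at depth 23
  del 35.155.54.192/28 (clear depth 28)
  ? 236.0.6.35  path d0:H5→d1:-→d2:-→d3:-→d4:-→d5:-→d6:-→d7:-→d8:H5→d9:-→d10:-  best=H5

== LOOKUPS ==
["H5","H3","H5","H5","H5","H3","H1","H1","H5","H4","H5","H5"]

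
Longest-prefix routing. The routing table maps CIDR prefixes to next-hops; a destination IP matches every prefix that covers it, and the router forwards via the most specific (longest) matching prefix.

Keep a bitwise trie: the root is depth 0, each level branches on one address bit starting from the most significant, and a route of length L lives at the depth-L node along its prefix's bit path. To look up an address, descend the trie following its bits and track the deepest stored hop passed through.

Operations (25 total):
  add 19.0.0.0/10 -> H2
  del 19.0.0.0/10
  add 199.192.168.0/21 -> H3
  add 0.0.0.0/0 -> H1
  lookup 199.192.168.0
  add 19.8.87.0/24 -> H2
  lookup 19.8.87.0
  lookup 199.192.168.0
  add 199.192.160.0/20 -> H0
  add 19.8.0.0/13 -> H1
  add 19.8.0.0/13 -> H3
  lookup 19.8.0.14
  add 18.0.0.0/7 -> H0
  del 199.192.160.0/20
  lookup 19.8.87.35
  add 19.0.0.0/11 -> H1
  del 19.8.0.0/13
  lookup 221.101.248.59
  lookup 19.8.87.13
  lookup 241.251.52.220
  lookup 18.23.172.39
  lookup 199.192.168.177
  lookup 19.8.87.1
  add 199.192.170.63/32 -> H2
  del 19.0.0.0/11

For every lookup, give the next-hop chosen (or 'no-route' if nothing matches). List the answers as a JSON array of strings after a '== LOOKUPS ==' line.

Trace:
  add 19.0.0.0/10 -> H2 at depth 10
  del 19.0.0.0/10 (clear depth 10)
  add 199.192.168.0/21 -> H3 at depth 21
  add 0.0.0.0/0 -> H1 at depth 0
  lookup 199.192.168.0: bits 110001111100000010101 walk d0:H1→d1:-→d2:-→d3:-→d4:-→d5:-→d6:-→d7:-→d8:-→d9:-→d10:-→d11:-→d12:-→d13:-→d14:-→d15:-→d16:-→d17:-→d18:-→d19:-→d20:-→d21:H3 -> H3
  add 19.8.87.0/24 -> H2 at depth 24
  lookup 19.8.87.0: bits 000100110000100001010111 walk d0:H1→d1:-→d2:-→d3:-→d4:-→d5:-→d6:-→d7:-→d8:-→d9:-→d10:-→d11:-→d12:-→d13:-→d14:-→d15:-→d16:-→d17:-→d18:-→d19:-→d20:-→d21:-→d22:-→d23:-→d24:H2 -> H2
  lookup 199.192.168.0: bits 110001111100000010101 walk d0:H1→d1:-→d2:-→d3:-→d4:-→d5:-→d6:-→d7:-→d8:-→d9:-→d10:-→d11:-→d12:-→d13:-→d14:-→d15:-→d16:-→d17:-→d18:-→d19:-→d20:-→d21:H3 -> H3
  add 199.192.160.0/20 -> H0 at depth 20
  add 19.8.0.0/13 -> H1 at depth 13
  add 19.8.0.0/13 -> H3 at depth 13
  lookup 19.8.0.14: bits 00010011000010000 walk d0:H1→d1:-→d2:-→d3:-→d4:-→d5:-→d6:-→d7:-→d8:-→d9:-→d10:-→d11:-→d12:-→d13:H3→d14:-→d15:-→d16:-→d17:- -> H3
  add 18.0.0.0/7 -> H0 at depth 7
  del 199.192.160.0/20 (clear depth 20)
  lookup 19.8.87.35: bits 000100110000100001010111 walk d0:H1→d1:-→d2:-→d3:-→d4:-→d5:-→d6:-→d7:H0→d8:-→d9:-→d10:-→d11:-→d12:-→d13:H3→d14:-→d15:-→d16:-→d17:-→d18:-→d19:-→d20:-→d21:-→d22:-→d23:-→d24:H2 -> H2
  add 19.0.0.0/11 -> H1 at depth 11
  del 19.8.0.0/13 (clear depth 13)
  lookup 221.101.248.59: bits 110 walk d0:H1→d1:-→d2:-→d3:- -> H1
  lookup 19.8.87.13: bits 000100110000100001010111 walk d0:H1→d1:-→d2:-→d3:-→d4:-→d5:-→d6:-→d7:H0→d8:-→d9:-→d10:-→d11:H1→d12:-→d13:-→d14:-→d15:-→d16:-→d17:-→d18:-→d19:-→d20:-→d21:-→d22:-→d23:-→d24:H2 -> H2
  lookup 241.251.52.220: bits 11 walk d0:H1→d1:-→d2:- -> H1
  lookup 18.23.172.39: bits 0001001 walk d0:H1→d1:-→d2:-→d3:-→d4:-→d5:-→d6:-→d7:H0 -> H0
  lookup 199.192.168.177: bits 110001111100000010101 walk d0:H1→d1:-→d2:-→d3:-→d4:-→d5:-→d6:-→d7:-→d8:-→d9:-→d10:-→d11:-→d12:-→d13:-→d14:-→d15:-→d16:-→d17:-→d18:-→d19:-→d20:-→d21:H3 -> H3
  lookup 19.8.87.1: bits 000100110000100001010111 walk d0:H1→d1:-→d2:-→d3:-→d4:-→d5:-→d6:-→d7:H0→d8:-→d9:-→d10:-→d11:H1→d12:-→d13:-→d14:-→d15:-→d16:-→d17:-→d18:-→d19:-→d20:-→d21:-→d22:-→d23:-→d24:H2 -> H2
  add 199.192.170.63/32 -> H2 at depth 32
  del 19.0.0.0/11 (clear depth 11)

== LOOKUPS ==
["H3","H2","H3","H3","H2","H1","H2","H1","H0","H3","H2"]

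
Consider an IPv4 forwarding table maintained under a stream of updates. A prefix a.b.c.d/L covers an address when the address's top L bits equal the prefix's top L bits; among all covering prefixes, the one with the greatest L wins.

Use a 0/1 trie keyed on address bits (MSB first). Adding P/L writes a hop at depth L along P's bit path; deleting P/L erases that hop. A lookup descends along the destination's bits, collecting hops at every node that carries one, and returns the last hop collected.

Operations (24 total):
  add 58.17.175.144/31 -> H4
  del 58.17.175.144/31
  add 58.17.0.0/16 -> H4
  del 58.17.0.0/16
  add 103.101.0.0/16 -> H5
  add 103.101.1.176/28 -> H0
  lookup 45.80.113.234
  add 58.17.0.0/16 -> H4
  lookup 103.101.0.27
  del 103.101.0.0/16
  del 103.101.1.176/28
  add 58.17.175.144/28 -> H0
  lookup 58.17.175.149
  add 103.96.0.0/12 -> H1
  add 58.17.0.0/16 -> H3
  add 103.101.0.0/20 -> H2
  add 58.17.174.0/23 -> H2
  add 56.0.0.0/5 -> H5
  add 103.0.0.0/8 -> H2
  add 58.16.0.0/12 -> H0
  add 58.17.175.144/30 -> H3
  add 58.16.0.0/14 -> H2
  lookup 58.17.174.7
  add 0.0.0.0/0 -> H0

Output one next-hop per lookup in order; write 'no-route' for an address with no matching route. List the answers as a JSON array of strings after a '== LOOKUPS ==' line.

Apply in order:
  + 58.17.175.144/31 (H4) depth=31
  del 58.17.175.144/31 (clear depth 31)
  + 58.17.0.0/16 (H4) depth=16
  del 58.17.0.0/16 (clear depth 16)
  + 103.101.0.0/16 (H5) depth=16
  + 103.101.1.176/28 (H0) depth=28
  Q 45.80.113.234: descend 001 ; hops seen [∅] ; pick no-route
  + 58.17.0.0/16 (H4) depth=16
  Q 103.101.0.27: descend 01100111011001010000000 ; hops seen [H5] ; pick H5
  del 103.101.0.0/16 (clear depth 16)
  del 103.101.1.176/28 (clear depth 28)
  + 58.17.175.144/28 (H0) depth=28
  Q 58.17.175.149: descend 00111010000100011010111110010 ; hops seen [H4,H0] ; pick H0
  + 103.96.0.0/12 (H1) depth=12
  + 58.17.0.0/16 (H3) depth=16
  + 103.101.0.0/20 (H2) depth=20
  + 58.17.174.0/23 (H2) depth=23
  + 56.0.0.0/5 (H5) depth=5
  + 103.0.0.0/8 (H2) depth=8
  + 58.16.0.0/12 (H0) depth=12
  + 58.17.175.144/30 (H3) depth=30
  + 58.16.0.0/14 (H2) depth=14
  Q 58.17.174.7: descend 00111010000100011010111 ; hops seen [H5,H0,H2,H3,H2] ; pick H2
  + 0.0.0.0/0 (H0) depth=0

== LOOKUPS ==
["no-route","H5","H0","H2"]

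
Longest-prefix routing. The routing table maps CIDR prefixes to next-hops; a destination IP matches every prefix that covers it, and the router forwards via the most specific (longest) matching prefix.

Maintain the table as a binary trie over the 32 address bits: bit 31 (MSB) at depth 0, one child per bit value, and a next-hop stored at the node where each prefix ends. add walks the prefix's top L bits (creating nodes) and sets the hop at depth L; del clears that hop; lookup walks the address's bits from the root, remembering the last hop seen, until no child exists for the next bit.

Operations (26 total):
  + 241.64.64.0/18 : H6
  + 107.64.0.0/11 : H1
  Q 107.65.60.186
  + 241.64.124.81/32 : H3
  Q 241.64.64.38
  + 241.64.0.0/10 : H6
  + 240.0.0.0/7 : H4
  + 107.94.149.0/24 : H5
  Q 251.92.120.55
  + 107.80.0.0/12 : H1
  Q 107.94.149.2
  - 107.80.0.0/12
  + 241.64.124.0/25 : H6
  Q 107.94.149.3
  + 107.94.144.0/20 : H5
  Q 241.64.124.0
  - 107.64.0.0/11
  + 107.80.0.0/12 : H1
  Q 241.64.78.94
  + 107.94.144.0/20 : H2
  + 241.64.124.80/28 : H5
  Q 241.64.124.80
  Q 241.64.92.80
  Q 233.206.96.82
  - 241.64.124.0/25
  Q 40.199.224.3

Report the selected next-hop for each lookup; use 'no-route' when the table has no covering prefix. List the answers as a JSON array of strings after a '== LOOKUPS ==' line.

Trace:
  add 241.64.64.0/18 -> H6 at depth 18
  add 107.64.0.0/11 -> H1 at depth 11
  Q 107.65.60.186: descend 01101011010 ; hops seen [H1] ; pick H1
  add 241.64.124.81/32 -> H3 at depth 32
  Q 241.64.64.38: descend 111100010100000001 ; hops seen [H6] ; pick H6
  add 241.64.0.0/10 -> H6 at depth 10
  add 240.0.0.0/7 -> H4 at depth 7
  add 107.94.149.0/24 -> H5 at depth 24
  Q 251.92.120.55: descend 1111 ; hops seen [∅] ; pick no-route
  add 107.80.0.0/12 -> H1 at depth 12
  Q 107.94.149.2: descend 011010110101111010010101 ; hops seen [H1,H1,H5] ; pick H5
  del 107.80.0.0/12 (clear depth 12)
  add 241.64.124.0/25 -> H6 at depth 25
  Q 107.94.149.3: descend 011010110101111010010101 ; hops seen [H1,H5] ; pick H5
  add 107.94.144.0/20 -> H5 at depth 20
  Q 241.64.124.0: descend 1111000101000000011111000 ; hops seen [H4,H6,H6,H6] ; pick H6
  del 107.64.0.0/11 (clear depth 11)
  add 107.80.0.0/12 -> H1 at depth 12
  Q 241.64.78.94: descend 111100010100000001 ; hops seen [H4,H6,H6] ; pick H6
  add 107.94.144.0/20 -> H2 at depth 20
  add 241.64.124.80/28 -> H5 at depth 28
  Q 241.64.124.80: descend 1111000101000000011111000101000 ; hops seen [H4,H6,H6,H6,H5] ; pick H5
  Q 241.64.92.80: descend 111100010100000001 ; hops seen [H4,H6,H6] ; pick H6
  Q 233.206.96.82: descend 111 ; hops seen [∅] ; pick no-route
  del 241.64.124.0/25 (clear depth 25)
  Q 40.199.224.3: descend 0 ; hops seen [∅] ; pick no-route

== LOOKUPS ==
["H1","H6","no-route","H5","H5","H6","H6","H5","H6","no-route","no-route"]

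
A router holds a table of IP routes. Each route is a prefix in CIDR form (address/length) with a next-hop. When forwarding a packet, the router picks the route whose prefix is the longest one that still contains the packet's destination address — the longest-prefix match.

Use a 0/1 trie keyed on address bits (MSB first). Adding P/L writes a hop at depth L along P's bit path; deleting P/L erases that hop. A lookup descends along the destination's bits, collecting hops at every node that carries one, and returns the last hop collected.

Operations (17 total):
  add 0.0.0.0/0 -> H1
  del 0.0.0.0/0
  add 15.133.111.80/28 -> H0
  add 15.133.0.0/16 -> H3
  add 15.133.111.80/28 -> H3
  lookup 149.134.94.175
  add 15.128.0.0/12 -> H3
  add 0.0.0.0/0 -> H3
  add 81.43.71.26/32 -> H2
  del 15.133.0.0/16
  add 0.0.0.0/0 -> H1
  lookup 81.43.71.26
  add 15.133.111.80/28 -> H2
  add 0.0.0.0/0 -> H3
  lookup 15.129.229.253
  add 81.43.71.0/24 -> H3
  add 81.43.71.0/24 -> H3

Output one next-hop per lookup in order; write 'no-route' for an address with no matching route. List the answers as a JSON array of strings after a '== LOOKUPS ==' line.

Process each operation:
  + 0.0.0.0/0 (H1) depth=0
  del 0.0.0.0/0 (clear depth 0)
  + 15.133.111.80/28 (H0) depth=28
  + 15.133.0.0/16 (H3) depth=16
  + 15.133.111.80/28 (H3) depth=28
  ? 149.134.94.175  path d0:-  best=no-route
  + 15.128.0.0/12 (H3) depth=12
  + 0.0.0.0/0 (H3) depth=0
  + 81.43.71.26/32 (H2) depth=32
  del 15.133.0.0/16 (clear depth 16)
  + 0.0.0.0/0 (H1) depth=0
  ? 81.43.71.26  path d0:H1→d1:-→d2:-→d3:-→d4:-→d5:-→d6:-→d7:-→d8:-→d9:-→d10:-→d11:-→d12:-→d13:-→d14:-→d15:-→d16:-→d17:-→d18:-→d19:-→d20:-→d21:-→d22:-→d23:-→d24:-→d25:-→d26:-→d27:-→d28:-→d29:-→d30:-→d31:-→d32:H2  best=H2
  + 15.133.111.80/28 (H2) depth=28
  + 0.0.0.0/0 (H3) depth=0
  ? 15.129.229.253  path d0:H3→d1:-→d2:-→d3:-→d4:-→d5:-→d6:-→d7:-→d8:-→d9:-→d10:-→d11:-→d12:H3→d13:-  best=H3
  + 81.43.71.0/24 (H3) depth=24
  + 81.43.71.0/24 (H3) depth=24

== LOOKUPS ==
["no-route","H2","H3"]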